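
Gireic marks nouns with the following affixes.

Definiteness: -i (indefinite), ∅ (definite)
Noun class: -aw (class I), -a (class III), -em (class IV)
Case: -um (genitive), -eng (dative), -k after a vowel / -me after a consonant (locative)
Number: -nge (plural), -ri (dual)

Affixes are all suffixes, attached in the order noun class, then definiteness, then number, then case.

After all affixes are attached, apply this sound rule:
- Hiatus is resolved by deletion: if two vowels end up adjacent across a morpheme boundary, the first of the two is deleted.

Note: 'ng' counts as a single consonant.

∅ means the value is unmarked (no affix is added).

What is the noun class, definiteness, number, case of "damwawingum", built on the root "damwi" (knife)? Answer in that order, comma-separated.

class I, indefinite, plural, genitive

Segment: damwi-aw-i-nge-um.
noun class: -aw → class I.
definiteness: -i → indefinite.
number: -nge → plural.
case: -um → genitive.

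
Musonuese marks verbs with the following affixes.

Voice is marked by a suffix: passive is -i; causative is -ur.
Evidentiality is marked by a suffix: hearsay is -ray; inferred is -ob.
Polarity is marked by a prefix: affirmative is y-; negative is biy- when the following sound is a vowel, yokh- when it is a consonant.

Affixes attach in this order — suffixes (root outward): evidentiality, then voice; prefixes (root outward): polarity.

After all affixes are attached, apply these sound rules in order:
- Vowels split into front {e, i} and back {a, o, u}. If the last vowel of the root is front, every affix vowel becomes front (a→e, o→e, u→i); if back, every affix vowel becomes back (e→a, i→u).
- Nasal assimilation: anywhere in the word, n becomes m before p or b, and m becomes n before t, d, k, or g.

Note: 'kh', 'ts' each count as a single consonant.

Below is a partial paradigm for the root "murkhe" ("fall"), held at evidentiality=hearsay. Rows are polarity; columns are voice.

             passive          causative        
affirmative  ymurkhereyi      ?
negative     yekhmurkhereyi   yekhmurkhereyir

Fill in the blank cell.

ymurkhereyir

Attach polarity affirmative y- → ymurkhe.
Attach evidentiality hearsay -ray → ymurkheray.
Attach voice causative -ur → ymurkherayur.
Apply vowel harmony: ymurkherayur → ymurkhereyir.
Nasal assimilation: no change.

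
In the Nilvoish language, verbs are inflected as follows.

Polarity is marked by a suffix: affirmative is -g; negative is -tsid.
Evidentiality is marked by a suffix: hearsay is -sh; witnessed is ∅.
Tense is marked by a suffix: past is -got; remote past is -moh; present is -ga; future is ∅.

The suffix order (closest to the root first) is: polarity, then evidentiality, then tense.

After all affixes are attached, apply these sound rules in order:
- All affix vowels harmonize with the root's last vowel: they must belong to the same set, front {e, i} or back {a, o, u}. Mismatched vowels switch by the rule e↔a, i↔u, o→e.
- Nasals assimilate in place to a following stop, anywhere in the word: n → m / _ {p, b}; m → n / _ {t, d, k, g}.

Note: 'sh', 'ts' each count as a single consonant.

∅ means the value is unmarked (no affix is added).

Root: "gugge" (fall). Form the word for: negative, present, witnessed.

Attach polarity negative -tsid → guggetsid.
evidentiality = witnessed: zero marking, form stays guggetsid.
Attach tense present -ga → guggetsidga.
Apply vowel harmony: guggetsidga → guggetsidge.
Nasal assimilation: no change.

guggetsidge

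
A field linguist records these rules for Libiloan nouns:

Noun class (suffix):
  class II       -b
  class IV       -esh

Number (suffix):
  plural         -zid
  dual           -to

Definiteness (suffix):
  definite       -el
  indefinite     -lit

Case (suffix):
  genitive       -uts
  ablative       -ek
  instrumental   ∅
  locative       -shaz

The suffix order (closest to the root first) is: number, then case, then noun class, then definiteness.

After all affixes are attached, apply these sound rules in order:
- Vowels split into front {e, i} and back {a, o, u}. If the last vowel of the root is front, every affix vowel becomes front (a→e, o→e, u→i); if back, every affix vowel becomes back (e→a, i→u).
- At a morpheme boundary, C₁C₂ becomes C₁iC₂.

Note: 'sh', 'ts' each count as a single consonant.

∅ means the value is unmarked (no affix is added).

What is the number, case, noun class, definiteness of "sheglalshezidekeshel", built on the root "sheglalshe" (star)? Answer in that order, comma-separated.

plural, ablative, class IV, definite

Segment: sheglalshe-zid-ek-esh-el.
number: -zid → plural.
case: -ek → ablative.
noun class: -esh → class IV.
definiteness: -el → definite.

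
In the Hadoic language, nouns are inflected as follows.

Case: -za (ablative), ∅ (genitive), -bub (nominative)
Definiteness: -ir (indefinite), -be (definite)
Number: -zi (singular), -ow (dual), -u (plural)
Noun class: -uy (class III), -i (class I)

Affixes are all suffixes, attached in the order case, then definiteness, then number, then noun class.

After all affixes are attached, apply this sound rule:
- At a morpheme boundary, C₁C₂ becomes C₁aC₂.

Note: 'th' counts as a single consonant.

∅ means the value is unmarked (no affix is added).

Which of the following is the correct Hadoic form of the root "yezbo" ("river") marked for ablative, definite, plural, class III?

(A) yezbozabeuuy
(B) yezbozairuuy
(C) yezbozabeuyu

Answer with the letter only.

Attach case ablative -za → yezboza.
Attach definiteness definite -be → yezbozabe.
Attach number plural -u → yezbozabeu.
Attach noun class class III -uy → yezbozabeuuy.
Epenthesis: no change.
So the correct form is yezbozabeuuy, option (A).
(C) yezbozabeuyu is wrong: it has the affixes in the wrong order.
(B) yezbozairuuy is wrong: it uses indefinite instead of definite for definiteness.

A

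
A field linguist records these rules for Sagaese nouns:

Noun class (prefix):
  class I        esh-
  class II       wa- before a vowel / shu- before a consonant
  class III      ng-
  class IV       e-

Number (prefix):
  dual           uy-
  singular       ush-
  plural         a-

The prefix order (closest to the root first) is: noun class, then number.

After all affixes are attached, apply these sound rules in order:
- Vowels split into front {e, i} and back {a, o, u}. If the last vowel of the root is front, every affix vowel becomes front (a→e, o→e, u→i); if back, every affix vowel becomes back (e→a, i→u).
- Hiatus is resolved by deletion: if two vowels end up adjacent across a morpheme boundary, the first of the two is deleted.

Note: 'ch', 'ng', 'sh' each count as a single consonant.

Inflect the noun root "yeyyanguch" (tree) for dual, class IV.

uyayeyyanguch

Attach noun class class IV e- → eyeyyanguch.
Attach number dual uy- → uyeyeyyanguch.
Apply vowel harmony: uyeyeyyanguch → uyayeyyanguch.
Vowel deletion: no change.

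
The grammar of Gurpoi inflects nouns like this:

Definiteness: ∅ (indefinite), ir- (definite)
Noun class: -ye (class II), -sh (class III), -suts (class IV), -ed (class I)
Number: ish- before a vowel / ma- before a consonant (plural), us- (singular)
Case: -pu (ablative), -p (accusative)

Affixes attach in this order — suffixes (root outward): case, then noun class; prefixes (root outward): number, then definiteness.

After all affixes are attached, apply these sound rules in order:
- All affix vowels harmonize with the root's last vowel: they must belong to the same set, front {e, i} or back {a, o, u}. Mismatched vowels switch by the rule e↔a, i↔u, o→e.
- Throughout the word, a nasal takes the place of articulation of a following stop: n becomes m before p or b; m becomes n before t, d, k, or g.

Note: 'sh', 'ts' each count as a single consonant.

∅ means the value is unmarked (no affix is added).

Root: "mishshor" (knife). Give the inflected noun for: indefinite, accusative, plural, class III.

Attach case accusative -p → mishshorp.
Attach number plural ma- (before consonant 'm') → mamishshorp.
Attach noun class class III -sh → mamishshorpsh.
definiteness = indefinite: zero marking, form stays mamishshorpsh.
Vowel harmony: no change.
Nasal assimilation: no change.

mamishshorpsh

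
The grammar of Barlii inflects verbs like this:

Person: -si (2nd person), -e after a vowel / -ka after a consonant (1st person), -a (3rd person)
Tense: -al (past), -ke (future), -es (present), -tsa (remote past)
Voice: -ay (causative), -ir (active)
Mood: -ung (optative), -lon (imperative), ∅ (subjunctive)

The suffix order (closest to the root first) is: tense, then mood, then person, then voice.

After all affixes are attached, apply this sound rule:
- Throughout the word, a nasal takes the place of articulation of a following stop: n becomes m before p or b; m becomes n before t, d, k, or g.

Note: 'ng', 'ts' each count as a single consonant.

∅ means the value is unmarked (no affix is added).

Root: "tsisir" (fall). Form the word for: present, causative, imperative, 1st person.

Attach tense present -es → tsisires.
Attach mood imperative -lon → tsisireslon.
Attach person 1st person -ka (after consonant 'n') → tsisireslonka.
Attach voice causative -ay → tsisireslonkaay.
Nasal assimilation: no change.

tsisireslonkaay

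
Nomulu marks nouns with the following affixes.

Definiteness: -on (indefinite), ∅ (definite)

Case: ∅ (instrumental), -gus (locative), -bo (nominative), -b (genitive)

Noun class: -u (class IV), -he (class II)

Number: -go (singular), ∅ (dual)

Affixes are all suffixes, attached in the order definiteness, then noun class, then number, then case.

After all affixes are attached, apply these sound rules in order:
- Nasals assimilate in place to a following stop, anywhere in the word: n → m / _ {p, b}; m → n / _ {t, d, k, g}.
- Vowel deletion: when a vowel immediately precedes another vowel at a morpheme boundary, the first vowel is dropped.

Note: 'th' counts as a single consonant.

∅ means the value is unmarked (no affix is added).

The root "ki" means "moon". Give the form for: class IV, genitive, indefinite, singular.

konugob

Attach definiteness indefinite -on → kion.
Attach noun class class IV -u → kionu.
Attach number singular -go → kionugo.
Attach case genitive -b → kionugob.
Nasal assimilation: no change.
Apply vowel deletion: kionugob → konugob.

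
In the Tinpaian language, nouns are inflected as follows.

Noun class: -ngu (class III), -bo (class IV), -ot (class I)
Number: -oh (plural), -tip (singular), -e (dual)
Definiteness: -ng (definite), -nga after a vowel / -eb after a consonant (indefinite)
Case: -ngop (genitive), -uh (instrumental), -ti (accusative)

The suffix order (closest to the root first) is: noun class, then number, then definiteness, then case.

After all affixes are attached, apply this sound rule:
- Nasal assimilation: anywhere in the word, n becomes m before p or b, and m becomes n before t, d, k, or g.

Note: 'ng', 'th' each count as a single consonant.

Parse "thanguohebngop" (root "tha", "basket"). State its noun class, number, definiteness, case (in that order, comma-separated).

Segment: tha-ngu-oh-eb-ngop.
noun class: -ngu → class III.
number: -oh → plural.
definiteness: -nga/eb → indefinite.
case: -ngop → genitive.

class III, plural, indefinite, genitive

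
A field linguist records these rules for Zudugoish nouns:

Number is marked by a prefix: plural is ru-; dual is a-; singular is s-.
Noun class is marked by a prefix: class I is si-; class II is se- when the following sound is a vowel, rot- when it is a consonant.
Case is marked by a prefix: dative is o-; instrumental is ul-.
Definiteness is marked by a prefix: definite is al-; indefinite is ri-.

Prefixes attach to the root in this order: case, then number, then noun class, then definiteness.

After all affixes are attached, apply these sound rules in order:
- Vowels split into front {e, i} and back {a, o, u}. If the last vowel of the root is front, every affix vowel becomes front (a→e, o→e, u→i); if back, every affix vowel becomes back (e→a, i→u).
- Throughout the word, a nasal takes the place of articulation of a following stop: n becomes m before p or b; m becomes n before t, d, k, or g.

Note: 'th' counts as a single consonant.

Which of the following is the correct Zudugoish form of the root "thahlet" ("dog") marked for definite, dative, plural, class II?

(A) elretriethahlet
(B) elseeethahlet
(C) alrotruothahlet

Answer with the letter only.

Attach case dative o- → othahlet.
Attach number plural ru- → ruothahlet.
Attach noun class class II rot- (before consonant 'r') → rotruothahlet.
Attach definiteness definite al- → alrotruothahlet.
Apply vowel harmony: alrotruothahlet → elretriethahlet.
Nasal assimilation: no change.
So the correct form is elretriethahlet, option (A).
(C) alrotruothahlet is wrong: it fails to apply the sound rule(s).
(B) elseeethahlet is wrong: it uses dual instead of plural for number.

A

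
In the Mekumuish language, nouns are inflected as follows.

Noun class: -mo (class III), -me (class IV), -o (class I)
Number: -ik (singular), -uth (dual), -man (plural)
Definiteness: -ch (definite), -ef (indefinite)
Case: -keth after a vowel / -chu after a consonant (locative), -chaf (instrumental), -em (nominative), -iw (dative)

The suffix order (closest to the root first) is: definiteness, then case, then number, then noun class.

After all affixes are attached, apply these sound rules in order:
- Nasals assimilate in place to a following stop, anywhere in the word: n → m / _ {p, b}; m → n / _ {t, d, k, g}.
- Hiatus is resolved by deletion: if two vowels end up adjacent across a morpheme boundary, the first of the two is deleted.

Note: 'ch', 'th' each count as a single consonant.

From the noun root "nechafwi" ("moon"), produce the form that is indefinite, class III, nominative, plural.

Attach definiteness indefinite -ef → nechafwief.
Attach case nominative -em → nechafwiefem.
Attach number plural -man → nechafwiefemman.
Attach noun class class III -mo → nechafwiefemmanmo.
Nasal assimilation: no change.
Apply vowel deletion: nechafwiefemmanmo → nechafwefemmanmo.

nechafwefemmanmo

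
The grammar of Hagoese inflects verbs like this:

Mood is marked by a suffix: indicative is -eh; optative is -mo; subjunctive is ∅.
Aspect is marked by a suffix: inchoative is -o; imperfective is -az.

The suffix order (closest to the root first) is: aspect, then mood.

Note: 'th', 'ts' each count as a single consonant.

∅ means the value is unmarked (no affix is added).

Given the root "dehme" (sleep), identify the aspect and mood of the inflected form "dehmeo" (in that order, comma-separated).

Segment: dehme-o.
aspect: -o → inchoative.
mood: ∅ → subjunctive.

inchoative, subjunctive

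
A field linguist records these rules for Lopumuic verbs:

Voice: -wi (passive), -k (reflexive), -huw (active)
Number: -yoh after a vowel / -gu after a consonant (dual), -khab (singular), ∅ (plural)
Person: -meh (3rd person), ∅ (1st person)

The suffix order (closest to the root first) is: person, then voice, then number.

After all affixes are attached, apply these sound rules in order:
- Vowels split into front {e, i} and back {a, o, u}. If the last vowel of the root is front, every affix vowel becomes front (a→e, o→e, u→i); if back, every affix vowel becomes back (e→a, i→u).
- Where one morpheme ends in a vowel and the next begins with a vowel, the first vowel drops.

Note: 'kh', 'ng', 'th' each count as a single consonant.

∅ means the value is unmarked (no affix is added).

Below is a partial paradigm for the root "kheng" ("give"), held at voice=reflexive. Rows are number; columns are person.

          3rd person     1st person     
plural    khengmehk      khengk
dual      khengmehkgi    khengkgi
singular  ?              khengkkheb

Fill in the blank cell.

khengmehkkheb

Attach person 3rd person -meh → khengmeh.
Attach voice reflexive -k → khengmehk.
Attach number singular -khab → khengmehkkhab.
Apply vowel harmony: khengmehkkhab → khengmehkkheb.
Vowel deletion: no change.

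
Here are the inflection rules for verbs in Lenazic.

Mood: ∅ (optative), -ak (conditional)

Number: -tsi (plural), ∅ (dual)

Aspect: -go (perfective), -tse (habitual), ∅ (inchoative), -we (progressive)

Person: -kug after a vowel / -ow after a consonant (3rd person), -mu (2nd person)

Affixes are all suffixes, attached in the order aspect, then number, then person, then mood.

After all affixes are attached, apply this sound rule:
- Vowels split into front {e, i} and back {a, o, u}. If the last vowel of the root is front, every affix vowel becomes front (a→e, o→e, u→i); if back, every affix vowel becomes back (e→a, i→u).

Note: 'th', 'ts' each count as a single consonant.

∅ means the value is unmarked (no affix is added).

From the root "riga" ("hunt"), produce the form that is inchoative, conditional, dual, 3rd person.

aspect = inchoative: zero marking, form stays riga.
number = dual: zero marking, form stays riga.
Attach person 3rd person -kug (after vowel 'a') → rigakug.
Attach mood conditional -ak → rigakugak.
Vowel harmony: no change.

rigakugak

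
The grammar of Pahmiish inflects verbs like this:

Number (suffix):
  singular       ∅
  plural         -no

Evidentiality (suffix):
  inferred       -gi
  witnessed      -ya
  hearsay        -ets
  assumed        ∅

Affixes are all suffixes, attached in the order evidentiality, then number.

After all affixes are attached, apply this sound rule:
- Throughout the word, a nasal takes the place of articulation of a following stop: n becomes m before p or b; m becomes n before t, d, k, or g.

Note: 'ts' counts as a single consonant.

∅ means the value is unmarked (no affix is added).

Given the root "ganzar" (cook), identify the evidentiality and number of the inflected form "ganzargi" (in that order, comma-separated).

inferred, singular

Segment: ganzar-gi.
evidentiality: -gi → inferred.
number: ∅ → singular.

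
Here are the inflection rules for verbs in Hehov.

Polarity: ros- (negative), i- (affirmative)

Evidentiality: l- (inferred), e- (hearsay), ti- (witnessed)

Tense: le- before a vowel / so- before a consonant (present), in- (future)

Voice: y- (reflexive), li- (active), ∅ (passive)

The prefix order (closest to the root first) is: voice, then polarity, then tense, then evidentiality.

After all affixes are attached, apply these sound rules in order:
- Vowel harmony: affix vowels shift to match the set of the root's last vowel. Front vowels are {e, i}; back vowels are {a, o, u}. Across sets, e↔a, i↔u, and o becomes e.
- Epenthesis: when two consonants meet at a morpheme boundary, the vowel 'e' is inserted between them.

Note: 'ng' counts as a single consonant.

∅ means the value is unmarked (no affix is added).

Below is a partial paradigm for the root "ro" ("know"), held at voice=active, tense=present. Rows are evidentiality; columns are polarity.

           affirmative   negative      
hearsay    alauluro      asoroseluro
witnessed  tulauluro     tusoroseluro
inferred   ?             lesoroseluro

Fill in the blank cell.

lelauluro

Attach voice active li- → liro.
Attach polarity affirmative i- → iliro.
Attach tense present le- (before vowel 'i') → leiliro.
Attach evidentiality inferred l- → lleiliro.
Apply vowel harmony: lleiliro → llauluro.
Apply epenthesis: llauluro → lelauluro.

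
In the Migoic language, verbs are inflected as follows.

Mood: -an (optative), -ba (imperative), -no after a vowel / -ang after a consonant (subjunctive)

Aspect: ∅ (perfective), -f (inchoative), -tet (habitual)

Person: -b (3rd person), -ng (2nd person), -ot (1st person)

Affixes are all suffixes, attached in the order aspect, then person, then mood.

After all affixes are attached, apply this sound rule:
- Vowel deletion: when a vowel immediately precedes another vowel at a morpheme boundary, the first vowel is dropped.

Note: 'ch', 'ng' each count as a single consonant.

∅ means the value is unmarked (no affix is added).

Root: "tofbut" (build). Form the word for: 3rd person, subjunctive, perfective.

tofbutbang

aspect = perfective: zero marking, form stays tofbut.
Attach person 3rd person -b → tofbutb.
Attach mood subjunctive -ang (after consonant 'b') → tofbutbang.
Vowel deletion: no change.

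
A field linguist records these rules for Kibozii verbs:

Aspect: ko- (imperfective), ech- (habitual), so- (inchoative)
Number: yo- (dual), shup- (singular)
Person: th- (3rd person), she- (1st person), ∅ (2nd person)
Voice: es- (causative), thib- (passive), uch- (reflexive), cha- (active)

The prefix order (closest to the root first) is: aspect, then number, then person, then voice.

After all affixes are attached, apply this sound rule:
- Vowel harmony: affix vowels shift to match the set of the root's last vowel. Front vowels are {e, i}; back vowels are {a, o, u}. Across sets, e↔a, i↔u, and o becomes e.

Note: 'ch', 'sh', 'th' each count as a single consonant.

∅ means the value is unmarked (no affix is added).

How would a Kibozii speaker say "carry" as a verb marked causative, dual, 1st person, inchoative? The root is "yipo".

asshayosoyipo

Attach aspect inchoative so- → soyipo.
Attach number dual yo- → yosoyipo.
Attach person 1st person she- → sheyosoyipo.
Attach voice causative es- → essheyosoyipo.
Apply vowel harmony: essheyosoyipo → asshayosoyipo.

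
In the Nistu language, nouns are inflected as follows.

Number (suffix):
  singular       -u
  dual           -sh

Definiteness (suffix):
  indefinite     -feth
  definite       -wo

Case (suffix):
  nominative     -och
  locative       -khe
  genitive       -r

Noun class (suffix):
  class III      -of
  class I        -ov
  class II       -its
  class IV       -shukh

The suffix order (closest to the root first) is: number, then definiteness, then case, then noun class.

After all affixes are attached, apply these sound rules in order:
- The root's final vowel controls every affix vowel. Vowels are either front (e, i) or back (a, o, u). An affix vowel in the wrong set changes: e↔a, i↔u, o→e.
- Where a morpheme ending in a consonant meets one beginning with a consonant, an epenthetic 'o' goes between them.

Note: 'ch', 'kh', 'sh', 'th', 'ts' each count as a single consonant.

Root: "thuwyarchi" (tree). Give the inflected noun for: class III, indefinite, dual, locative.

thuwyarchishofethokheef

Attach number dual -sh → thuwyarchish.
Attach definiteness indefinite -feth → thuwyarchishfeth.
Attach case locative -khe → thuwyarchishfethkhe.
Attach noun class class III -of → thuwyarchishfethkheof.
Apply vowel harmony: thuwyarchishfethkheof → thuwyarchishfethkheef.
Apply epenthesis: thuwyarchishfethkheef → thuwyarchishofethokheef.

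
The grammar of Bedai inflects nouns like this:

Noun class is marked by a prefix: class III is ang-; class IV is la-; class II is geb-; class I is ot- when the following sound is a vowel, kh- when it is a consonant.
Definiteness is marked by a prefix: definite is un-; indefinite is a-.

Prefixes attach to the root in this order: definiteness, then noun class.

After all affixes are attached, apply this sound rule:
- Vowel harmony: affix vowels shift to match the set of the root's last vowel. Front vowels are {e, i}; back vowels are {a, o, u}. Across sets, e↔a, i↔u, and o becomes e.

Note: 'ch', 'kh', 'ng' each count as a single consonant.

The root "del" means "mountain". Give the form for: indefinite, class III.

engedel

Attach definiteness indefinite a- → adel.
Attach noun class class III ang- → angadel.
Apply vowel harmony: angadel → engedel.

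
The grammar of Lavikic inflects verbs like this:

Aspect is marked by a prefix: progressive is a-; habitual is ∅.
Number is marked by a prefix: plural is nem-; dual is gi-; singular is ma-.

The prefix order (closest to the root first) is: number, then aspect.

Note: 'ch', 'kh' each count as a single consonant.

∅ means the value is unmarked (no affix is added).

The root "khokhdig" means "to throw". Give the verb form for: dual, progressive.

Attach number dual gi- → gikhokhdig.
Attach aspect progressive a- → agikhokhdig.

agikhokhdig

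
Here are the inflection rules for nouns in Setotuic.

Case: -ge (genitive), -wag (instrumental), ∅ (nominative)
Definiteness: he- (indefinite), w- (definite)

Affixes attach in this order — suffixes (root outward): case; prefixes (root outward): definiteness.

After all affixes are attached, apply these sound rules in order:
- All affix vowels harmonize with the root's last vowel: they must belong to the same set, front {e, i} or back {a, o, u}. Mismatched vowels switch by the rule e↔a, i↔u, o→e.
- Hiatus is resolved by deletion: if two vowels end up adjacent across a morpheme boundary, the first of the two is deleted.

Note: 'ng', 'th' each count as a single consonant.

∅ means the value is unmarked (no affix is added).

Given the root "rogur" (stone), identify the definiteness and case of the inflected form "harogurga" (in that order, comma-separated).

Segment: he-rogur-ge.
definiteness: he- → indefinite.
case: -ge → genitive.

indefinite, genitive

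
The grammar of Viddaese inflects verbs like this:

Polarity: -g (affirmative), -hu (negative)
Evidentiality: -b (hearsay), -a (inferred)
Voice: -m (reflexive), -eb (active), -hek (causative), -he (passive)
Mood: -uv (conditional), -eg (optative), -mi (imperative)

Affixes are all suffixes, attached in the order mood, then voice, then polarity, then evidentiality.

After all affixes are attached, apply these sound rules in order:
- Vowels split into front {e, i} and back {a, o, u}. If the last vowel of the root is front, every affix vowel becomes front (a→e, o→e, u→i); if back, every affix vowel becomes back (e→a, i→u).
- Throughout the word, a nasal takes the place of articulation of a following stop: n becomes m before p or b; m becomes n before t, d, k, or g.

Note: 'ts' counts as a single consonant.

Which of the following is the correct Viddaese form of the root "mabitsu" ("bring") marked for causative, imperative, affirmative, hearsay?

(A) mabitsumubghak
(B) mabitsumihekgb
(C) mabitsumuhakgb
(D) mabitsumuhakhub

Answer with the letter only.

C

Attach mood imperative -mi → mabitsumi.
Attach voice causative -hek → mabitsumihek.
Attach polarity affirmative -g → mabitsumihekg.
Attach evidentiality hearsay -b → mabitsumihekgb.
Apply vowel harmony: mabitsumihekgb → mabitsumuhakgb.
Nasal assimilation: no change.
So the correct form is mabitsumuhakgb, option (C).
(B) mabitsumihekgb is wrong: it fails to apply the sound rule(s).
(A) mabitsumubghak is wrong: it has the affixes in the wrong order.
(D) mabitsumuhakhub is wrong: it uses negative instead of affirmative for polarity.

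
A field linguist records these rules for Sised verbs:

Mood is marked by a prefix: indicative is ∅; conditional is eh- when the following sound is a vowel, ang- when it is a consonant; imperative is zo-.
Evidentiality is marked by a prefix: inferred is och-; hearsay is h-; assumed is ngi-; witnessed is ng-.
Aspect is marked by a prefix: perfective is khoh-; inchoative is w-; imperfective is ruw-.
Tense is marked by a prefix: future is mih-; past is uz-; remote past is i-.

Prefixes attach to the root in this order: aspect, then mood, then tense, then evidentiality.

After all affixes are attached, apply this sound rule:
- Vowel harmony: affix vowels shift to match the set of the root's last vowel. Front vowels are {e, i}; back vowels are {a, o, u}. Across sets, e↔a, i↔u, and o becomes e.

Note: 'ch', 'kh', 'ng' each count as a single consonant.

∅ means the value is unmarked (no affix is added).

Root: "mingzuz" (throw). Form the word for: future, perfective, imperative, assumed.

ngumuhzokhohmingzuz

Attach aspect perfective khoh- → khohmingzuz.
Attach mood imperative zo- → zokhohmingzuz.
Attach tense future mih- → mihzokhohmingzuz.
Attach evidentiality assumed ngi- → ngimihzokhohmingzuz.
Apply vowel harmony: ngimihzokhohmingzuz → ngumuhzokhohmingzuz.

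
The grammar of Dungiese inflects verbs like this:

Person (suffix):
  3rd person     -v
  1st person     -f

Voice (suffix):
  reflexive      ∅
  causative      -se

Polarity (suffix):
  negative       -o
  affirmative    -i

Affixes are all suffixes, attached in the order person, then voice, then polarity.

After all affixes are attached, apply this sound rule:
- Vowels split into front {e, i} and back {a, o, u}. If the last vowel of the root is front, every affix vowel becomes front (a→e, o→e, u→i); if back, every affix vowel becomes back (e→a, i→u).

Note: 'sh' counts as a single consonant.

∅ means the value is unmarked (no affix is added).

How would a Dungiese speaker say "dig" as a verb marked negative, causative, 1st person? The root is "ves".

vesfsee

Attach person 1st person -f → vesf.
Attach voice causative -se → vesfse.
Attach polarity negative -o → vesfseo.
Apply vowel harmony: vesfseo → vesfsee.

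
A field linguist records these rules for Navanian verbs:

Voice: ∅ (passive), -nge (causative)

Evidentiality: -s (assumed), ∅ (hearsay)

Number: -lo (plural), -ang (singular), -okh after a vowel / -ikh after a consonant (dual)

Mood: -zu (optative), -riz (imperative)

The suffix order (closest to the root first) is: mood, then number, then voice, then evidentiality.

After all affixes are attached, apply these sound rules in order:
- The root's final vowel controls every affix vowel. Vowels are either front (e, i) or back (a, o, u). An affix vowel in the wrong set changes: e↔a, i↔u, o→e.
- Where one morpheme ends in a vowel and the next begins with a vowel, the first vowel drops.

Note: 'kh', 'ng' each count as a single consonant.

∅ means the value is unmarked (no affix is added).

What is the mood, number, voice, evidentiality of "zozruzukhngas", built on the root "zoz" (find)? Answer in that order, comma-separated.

Segment: zoz-riz-ikh-nge-s.
mood: -riz → imperative.
number: -okh/ikh → dual.
voice: -nge → causative.
evidentiality: -s → assumed.

imperative, dual, causative, assumed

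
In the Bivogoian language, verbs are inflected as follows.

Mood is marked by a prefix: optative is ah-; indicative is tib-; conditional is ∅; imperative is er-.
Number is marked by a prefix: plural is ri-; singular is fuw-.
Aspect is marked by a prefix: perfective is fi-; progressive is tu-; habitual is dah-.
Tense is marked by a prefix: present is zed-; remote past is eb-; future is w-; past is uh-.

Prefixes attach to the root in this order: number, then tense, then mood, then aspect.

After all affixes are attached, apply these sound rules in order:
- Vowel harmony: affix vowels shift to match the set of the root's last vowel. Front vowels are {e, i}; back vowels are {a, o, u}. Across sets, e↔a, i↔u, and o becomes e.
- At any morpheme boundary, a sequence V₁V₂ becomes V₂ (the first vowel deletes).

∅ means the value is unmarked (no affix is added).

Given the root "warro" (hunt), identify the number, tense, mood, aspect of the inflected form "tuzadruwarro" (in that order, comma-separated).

Segment: tu-zed-ri-warro.
number: ri- → plural.
tense: zed- → present.
mood: ∅ → conditional.
aspect: tu- → progressive.

plural, present, conditional, progressive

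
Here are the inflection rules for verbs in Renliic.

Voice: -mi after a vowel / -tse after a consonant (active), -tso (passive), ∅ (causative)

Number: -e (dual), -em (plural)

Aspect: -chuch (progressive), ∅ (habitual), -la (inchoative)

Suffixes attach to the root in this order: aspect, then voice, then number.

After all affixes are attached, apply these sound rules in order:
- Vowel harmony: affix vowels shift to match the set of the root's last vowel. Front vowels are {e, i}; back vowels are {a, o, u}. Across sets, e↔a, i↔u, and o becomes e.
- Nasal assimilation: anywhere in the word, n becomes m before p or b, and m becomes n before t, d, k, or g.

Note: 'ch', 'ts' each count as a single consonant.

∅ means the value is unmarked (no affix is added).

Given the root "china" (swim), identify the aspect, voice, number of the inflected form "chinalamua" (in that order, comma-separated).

Segment: china-la-mi-e.
aspect: -la → inchoative.
voice: -mi/tse → active.
number: -e → dual.

inchoative, active, dual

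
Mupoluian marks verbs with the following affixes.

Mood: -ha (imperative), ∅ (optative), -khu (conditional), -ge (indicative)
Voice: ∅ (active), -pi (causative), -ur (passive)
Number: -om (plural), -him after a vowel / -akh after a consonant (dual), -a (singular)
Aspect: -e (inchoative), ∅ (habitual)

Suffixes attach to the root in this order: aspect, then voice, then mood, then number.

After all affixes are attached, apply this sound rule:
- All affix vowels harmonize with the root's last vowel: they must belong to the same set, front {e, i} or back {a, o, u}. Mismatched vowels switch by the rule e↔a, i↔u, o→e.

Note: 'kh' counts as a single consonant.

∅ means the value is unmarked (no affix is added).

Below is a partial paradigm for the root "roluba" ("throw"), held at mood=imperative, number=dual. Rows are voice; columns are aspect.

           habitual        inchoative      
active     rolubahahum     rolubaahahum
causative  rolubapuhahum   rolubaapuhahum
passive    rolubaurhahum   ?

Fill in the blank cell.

Attach aspect inchoative -e → rolubae.
Attach voice passive -ur → rolubaeur.
Attach mood imperative -ha → rolubaeurha.
Attach number dual -him (after vowel 'a') → rolubaeurhahim.
Apply vowel harmony: rolubaeurhahim → rolubaaurhahum.

rolubaaurhahum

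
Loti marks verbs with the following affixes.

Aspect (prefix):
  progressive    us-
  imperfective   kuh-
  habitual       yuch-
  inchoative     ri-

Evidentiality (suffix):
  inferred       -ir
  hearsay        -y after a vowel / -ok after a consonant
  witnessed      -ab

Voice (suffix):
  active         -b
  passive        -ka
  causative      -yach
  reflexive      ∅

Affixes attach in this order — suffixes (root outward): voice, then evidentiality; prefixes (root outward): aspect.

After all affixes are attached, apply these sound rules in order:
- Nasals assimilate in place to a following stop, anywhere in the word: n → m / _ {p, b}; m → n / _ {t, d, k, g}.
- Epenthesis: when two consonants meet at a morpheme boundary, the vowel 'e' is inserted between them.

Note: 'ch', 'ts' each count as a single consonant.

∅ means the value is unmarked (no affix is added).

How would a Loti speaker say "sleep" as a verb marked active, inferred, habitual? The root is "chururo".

Attach voice active -b → chururob.
Attach aspect habitual yuch- → yuchchururob.
Attach evidentiality inferred -ir → yuchchururobir.
Nasal assimilation: no change.
Apply epenthesis: yuchchururobir → yuchechururobir.

yuchechururobir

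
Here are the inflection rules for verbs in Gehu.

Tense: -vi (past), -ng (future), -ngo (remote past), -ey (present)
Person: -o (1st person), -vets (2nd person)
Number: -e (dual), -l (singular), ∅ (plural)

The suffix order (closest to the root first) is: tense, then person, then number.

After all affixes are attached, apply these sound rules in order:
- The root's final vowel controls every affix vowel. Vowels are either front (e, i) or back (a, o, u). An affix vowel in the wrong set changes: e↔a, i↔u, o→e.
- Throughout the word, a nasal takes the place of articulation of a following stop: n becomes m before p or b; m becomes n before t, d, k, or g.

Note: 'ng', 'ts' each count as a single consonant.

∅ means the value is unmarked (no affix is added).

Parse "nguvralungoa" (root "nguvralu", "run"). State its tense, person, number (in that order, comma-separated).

Segment: nguvralu-ng-o-e.
tense: -ng → future.
person: -o → 1st person.
number: -e → dual.

future, 1st person, dual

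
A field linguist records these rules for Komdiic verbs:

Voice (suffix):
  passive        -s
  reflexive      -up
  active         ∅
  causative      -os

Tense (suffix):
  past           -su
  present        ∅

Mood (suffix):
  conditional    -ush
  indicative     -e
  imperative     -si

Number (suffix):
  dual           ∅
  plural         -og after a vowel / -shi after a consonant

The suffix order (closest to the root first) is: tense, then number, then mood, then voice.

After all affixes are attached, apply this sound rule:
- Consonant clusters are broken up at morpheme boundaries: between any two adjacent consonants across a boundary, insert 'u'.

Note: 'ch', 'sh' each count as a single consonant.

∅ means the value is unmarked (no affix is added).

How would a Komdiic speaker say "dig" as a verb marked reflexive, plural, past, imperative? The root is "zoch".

Attach tense past -su → zochsu.
Attach number plural -og (after vowel 'u') → zochsuog.
Attach mood imperative -si → zochsuogsi.
Attach voice reflexive -up → zochsuogsiup.
Apply epenthesis: zochsuogsiup → zochusuogusiup.

zochusuogusiup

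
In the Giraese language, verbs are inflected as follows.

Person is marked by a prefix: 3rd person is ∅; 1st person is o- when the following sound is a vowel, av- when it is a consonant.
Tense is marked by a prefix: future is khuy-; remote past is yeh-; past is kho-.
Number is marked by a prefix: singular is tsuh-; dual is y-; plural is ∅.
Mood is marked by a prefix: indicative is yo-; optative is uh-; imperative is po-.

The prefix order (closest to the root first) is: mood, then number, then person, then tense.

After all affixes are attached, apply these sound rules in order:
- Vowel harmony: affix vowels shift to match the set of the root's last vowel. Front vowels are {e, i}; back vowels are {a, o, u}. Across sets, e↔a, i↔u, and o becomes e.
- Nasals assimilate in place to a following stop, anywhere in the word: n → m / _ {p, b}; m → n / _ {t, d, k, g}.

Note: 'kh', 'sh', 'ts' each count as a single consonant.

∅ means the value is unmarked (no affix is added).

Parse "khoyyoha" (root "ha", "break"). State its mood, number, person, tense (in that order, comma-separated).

Segment: kho-y-yo-ha.
mood: yo- → indicative.
number: y- → dual.
person: ∅ → 3rd person.
tense: kho- → past.

indicative, dual, 3rd person, past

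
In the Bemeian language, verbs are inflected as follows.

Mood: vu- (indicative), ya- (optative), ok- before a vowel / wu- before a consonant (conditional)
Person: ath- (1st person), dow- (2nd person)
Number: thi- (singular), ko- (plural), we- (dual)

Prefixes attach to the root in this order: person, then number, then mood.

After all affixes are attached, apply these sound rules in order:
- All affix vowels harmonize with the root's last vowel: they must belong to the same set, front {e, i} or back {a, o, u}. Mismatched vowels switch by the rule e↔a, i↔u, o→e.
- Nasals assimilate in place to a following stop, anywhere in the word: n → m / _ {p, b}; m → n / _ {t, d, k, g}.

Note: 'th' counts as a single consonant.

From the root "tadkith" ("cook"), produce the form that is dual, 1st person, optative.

Attach person 1st person ath- → athtadkith.
Attach number dual we- → weathtadkith.
Attach mood optative ya- → yaweathtadkith.
Apply vowel harmony: yaweathtadkith → yeweethtadkith.
Nasal assimilation: no change.

yeweethtadkith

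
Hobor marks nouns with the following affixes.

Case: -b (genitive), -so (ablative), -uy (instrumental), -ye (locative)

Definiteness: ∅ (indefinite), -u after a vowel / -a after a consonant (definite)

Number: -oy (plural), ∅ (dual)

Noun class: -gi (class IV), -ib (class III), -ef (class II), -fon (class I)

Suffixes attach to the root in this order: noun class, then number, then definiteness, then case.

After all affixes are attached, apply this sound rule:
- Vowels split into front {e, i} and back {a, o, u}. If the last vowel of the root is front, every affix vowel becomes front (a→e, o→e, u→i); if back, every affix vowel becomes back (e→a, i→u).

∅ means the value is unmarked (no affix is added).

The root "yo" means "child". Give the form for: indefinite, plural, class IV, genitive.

yoguoyb

Attach noun class class IV -gi → yogi.
Attach number plural -oy → yogioy.
definiteness = indefinite: zero marking, form stays yogioy.
Attach case genitive -b → yogioyb.
Apply vowel harmony: yogioyb → yoguoyb.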